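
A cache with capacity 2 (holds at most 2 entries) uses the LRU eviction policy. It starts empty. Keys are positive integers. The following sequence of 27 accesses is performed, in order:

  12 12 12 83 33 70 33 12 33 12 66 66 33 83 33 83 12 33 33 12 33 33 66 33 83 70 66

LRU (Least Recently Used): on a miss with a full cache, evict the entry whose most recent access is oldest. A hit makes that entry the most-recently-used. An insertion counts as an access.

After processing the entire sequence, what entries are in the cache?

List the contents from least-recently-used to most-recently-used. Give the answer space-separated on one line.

Answer: 70 66

Derivation:
LRU simulation (capacity=2):
  1. access 12: MISS. Cache (LRU->MRU): [12]
  2. access 12: HIT. Cache (LRU->MRU): [12]
  3. access 12: HIT. Cache (LRU->MRU): [12]
  4. access 83: MISS. Cache (LRU->MRU): [12 83]
  5. access 33: MISS, evict 12. Cache (LRU->MRU): [83 33]
  6. access 70: MISS, evict 83. Cache (LRU->MRU): [33 70]
  7. access 33: HIT. Cache (LRU->MRU): [70 33]
  8. access 12: MISS, evict 70. Cache (LRU->MRU): [33 12]
  9. access 33: HIT. Cache (LRU->MRU): [12 33]
  10. access 12: HIT. Cache (LRU->MRU): [33 12]
  11. access 66: MISS, evict 33. Cache (LRU->MRU): [12 66]
  12. access 66: HIT. Cache (LRU->MRU): [12 66]
  13. access 33: MISS, evict 12. Cache (LRU->MRU): [66 33]
  14. access 83: MISS, evict 66. Cache (LRU->MRU): [33 83]
  15. access 33: HIT. Cache (LRU->MRU): [83 33]
  16. access 83: HIT. Cache (LRU->MRU): [33 83]
  17. access 12: MISS, evict 33. Cache (LRU->MRU): [83 12]
  18. access 33: MISS, evict 83. Cache (LRU->MRU): [12 33]
  19. access 33: HIT. Cache (LRU->MRU): [12 33]
  20. access 12: HIT. Cache (LRU->MRU): [33 12]
  21. access 33: HIT. Cache (LRU->MRU): [12 33]
  22. access 33: HIT. Cache (LRU->MRU): [12 33]
  23. access 66: MISS, evict 12. Cache (LRU->MRU): [33 66]
  24. access 33: HIT. Cache (LRU->MRU): [66 33]
  25. access 83: MISS, evict 66. Cache (LRU->MRU): [33 83]
  26. access 70: MISS, evict 33. Cache (LRU->MRU): [83 70]
  27. access 66: MISS, evict 83. Cache (LRU->MRU): [70 66]
Total: 13 hits, 14 misses, 12 evictions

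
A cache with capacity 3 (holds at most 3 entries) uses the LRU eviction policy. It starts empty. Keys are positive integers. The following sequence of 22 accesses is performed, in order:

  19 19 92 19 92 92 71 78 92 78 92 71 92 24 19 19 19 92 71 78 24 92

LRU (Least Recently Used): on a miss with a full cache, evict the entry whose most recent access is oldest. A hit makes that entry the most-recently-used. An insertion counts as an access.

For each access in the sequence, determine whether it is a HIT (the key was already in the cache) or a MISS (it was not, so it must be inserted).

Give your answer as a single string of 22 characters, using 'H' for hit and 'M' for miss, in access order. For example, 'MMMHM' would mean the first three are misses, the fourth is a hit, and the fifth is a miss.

LRU simulation (capacity=3):
  1. access 19: MISS. Cache (LRU->MRU): [19]
  2. access 19: HIT. Cache (LRU->MRU): [19]
  3. access 92: MISS. Cache (LRU->MRU): [19 92]
  4. access 19: HIT. Cache (LRU->MRU): [92 19]
  5. access 92: HIT. Cache (LRU->MRU): [19 92]
  6. access 92: HIT. Cache (LRU->MRU): [19 92]
  7. access 71: MISS. Cache (LRU->MRU): [19 92 71]
  8. access 78: MISS, evict 19. Cache (LRU->MRU): [92 71 78]
  9. access 92: HIT. Cache (LRU->MRU): [71 78 92]
  10. access 78: HIT. Cache (LRU->MRU): [71 92 78]
  11. access 92: HIT. Cache (LRU->MRU): [71 78 92]
  12. access 71: HIT. Cache (LRU->MRU): [78 92 71]
  13. access 92: HIT. Cache (LRU->MRU): [78 71 92]
  14. access 24: MISS, evict 78. Cache (LRU->MRU): [71 92 24]
  15. access 19: MISS, evict 71. Cache (LRU->MRU): [92 24 19]
  16. access 19: HIT. Cache (LRU->MRU): [92 24 19]
  17. access 19: HIT. Cache (LRU->MRU): [92 24 19]
  18. access 92: HIT. Cache (LRU->MRU): [24 19 92]
  19. access 71: MISS, evict 24. Cache (LRU->MRU): [19 92 71]
  20. access 78: MISS, evict 19. Cache (LRU->MRU): [92 71 78]
  21. access 24: MISS, evict 92. Cache (LRU->MRU): [71 78 24]
  22. access 92: MISS, evict 71. Cache (LRU->MRU): [78 24 92]
Total: 12 hits, 10 misses, 7 evictions

Answer: MHMHHHMMHHHHHMMHHHMMMM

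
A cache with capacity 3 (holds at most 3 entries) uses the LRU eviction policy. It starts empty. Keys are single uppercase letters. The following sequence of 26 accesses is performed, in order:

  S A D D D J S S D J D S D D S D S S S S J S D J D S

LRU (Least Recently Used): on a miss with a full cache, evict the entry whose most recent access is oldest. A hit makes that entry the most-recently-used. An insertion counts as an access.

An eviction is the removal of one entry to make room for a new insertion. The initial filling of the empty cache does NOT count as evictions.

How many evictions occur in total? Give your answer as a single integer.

Answer: 2

Derivation:
LRU simulation (capacity=3):
  1. access S: MISS. Cache (LRU->MRU): [S]
  2. access A: MISS. Cache (LRU->MRU): [S A]
  3. access D: MISS. Cache (LRU->MRU): [S A D]
  4. access D: HIT. Cache (LRU->MRU): [S A D]
  5. access D: HIT. Cache (LRU->MRU): [S A D]
  6. access J: MISS, evict S. Cache (LRU->MRU): [A D J]
  7. access S: MISS, evict A. Cache (LRU->MRU): [D J S]
  8. access S: HIT. Cache (LRU->MRU): [D J S]
  9. access D: HIT. Cache (LRU->MRU): [J S D]
  10. access J: HIT. Cache (LRU->MRU): [S D J]
  11. access D: HIT. Cache (LRU->MRU): [S J D]
  12. access S: HIT. Cache (LRU->MRU): [J D S]
  13. access D: HIT. Cache (LRU->MRU): [J S D]
  14. access D: HIT. Cache (LRU->MRU): [J S D]
  15. access S: HIT. Cache (LRU->MRU): [J D S]
  16. access D: HIT. Cache (LRU->MRU): [J S D]
  17. access S: HIT. Cache (LRU->MRU): [J D S]
  18. access S: HIT. Cache (LRU->MRU): [J D S]
  19. access S: HIT. Cache (LRU->MRU): [J D S]
  20. access S: HIT. Cache (LRU->MRU): [J D S]
  21. access J: HIT. Cache (LRU->MRU): [D S J]
  22. access S: HIT. Cache (LRU->MRU): [D J S]
  23. access D: HIT. Cache (LRU->MRU): [J S D]
  24. access J: HIT. Cache (LRU->MRU): [S D J]
  25. access D: HIT. Cache (LRU->MRU): [S J D]
  26. access S: HIT. Cache (LRU->MRU): [J D S]
Total: 21 hits, 5 misses, 2 evictions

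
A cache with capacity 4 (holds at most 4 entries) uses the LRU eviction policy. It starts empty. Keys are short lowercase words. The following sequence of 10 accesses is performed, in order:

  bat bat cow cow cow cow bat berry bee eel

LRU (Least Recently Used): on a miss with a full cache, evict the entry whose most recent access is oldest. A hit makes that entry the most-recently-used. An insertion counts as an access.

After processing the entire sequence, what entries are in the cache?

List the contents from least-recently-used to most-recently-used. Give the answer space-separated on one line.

Answer: bat berry bee eel

Derivation:
LRU simulation (capacity=4):
  1. access bat: MISS. Cache (LRU->MRU): [bat]
  2. access bat: HIT. Cache (LRU->MRU): [bat]
  3. access cow: MISS. Cache (LRU->MRU): [bat cow]
  4. access cow: HIT. Cache (LRU->MRU): [bat cow]
  5. access cow: HIT. Cache (LRU->MRU): [bat cow]
  6. access cow: HIT. Cache (LRU->MRU): [bat cow]
  7. access bat: HIT. Cache (LRU->MRU): [cow bat]
  8. access berry: MISS. Cache (LRU->MRU): [cow bat berry]
  9. access bee: MISS. Cache (LRU->MRU): [cow bat berry bee]
  10. access eel: MISS, evict cow. Cache (LRU->MRU): [bat berry bee eel]
Total: 5 hits, 5 misses, 1 evictions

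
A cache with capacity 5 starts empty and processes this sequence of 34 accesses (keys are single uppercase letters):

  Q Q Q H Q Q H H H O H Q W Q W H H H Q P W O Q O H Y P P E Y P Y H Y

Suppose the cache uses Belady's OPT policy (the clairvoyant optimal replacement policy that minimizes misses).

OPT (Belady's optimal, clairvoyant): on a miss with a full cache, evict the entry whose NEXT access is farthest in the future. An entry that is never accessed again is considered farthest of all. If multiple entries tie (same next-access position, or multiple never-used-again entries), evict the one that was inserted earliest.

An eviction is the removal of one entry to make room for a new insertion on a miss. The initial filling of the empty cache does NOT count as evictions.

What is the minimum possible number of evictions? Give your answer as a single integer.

Answer: 2

Derivation:
OPT (Belady) simulation (capacity=5):
  1. access Q: MISS. Cache: [Q]
  2. access Q: HIT. Next use of Q: step 3. Cache: [Q]
  3. access Q: HIT. Next use of Q: step 5. Cache: [Q]
  4. access H: MISS. Cache: [Q H]
  5. access Q: HIT. Next use of Q: step 6. Cache: [Q H]
  6. access Q: HIT. Next use of Q: step 12. Cache: [Q H]
  7. access H: HIT. Next use of H: step 8. Cache: [Q H]
  8. access H: HIT. Next use of H: step 9. Cache: [Q H]
  9. access H: HIT. Next use of H: step 11. Cache: [Q H]
  10. access O: MISS. Cache: [Q H O]
  11. access H: HIT. Next use of H: step 16. Cache: [Q H O]
  12. access Q: HIT. Next use of Q: step 14. Cache: [Q H O]
  13. access W: MISS. Cache: [Q H O W]
  14. access Q: HIT. Next use of Q: step 19. Cache: [Q H O W]
  15. access W: HIT. Next use of W: step 21. Cache: [Q H O W]
  16. access H: HIT. Next use of H: step 17. Cache: [Q H O W]
  17. access H: HIT. Next use of H: step 18. Cache: [Q H O W]
  18. access H: HIT. Next use of H: step 25. Cache: [Q H O W]
  19. access Q: HIT. Next use of Q: step 23. Cache: [Q H O W]
  20. access P: MISS. Cache: [Q H O W P]
  21. access W: HIT. Next use of W: never. Cache: [Q H O W P]
  22. access O: HIT. Next use of O: step 24. Cache: [Q H O W P]
  23. access Q: HIT. Next use of Q: never. Cache: [Q H O W P]
  24. access O: HIT. Next use of O: never. Cache: [Q H O W P]
  25. access H: HIT. Next use of H: step 33. Cache: [Q H O W P]
  26. access Y: MISS, evict Q (next use: never). Cache: [H O W P Y]
  27. access P: HIT. Next use of P: step 28. Cache: [H O W P Y]
  28. access P: HIT. Next use of P: step 31. Cache: [H O W P Y]
  29. access E: MISS, evict O (next use: never). Cache: [H W P Y E]
  30. access Y: HIT. Next use of Y: step 32. Cache: [H W P Y E]
  31. access P: HIT. Next use of P: never. Cache: [H W P Y E]
  32. access Y: HIT. Next use of Y: step 34. Cache: [H W P Y E]
  33. access H: HIT. Next use of H: never. Cache: [H W P Y E]
  34. access Y: HIT. Next use of Y: never. Cache: [H W P Y E]
Total: 27 hits, 7 misses, 2 evictions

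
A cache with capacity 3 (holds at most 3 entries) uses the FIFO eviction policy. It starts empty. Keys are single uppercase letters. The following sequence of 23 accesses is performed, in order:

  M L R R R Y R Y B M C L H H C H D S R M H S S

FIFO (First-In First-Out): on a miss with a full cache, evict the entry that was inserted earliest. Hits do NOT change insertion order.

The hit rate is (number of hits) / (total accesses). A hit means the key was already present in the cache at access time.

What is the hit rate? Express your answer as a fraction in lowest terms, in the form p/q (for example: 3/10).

FIFO simulation (capacity=3):
  1. access M: MISS. Cache (old->new): [M]
  2. access L: MISS. Cache (old->new): [M L]
  3. access R: MISS. Cache (old->new): [M L R]
  4. access R: HIT. Cache (old->new): [M L R]
  5. access R: HIT. Cache (old->new): [M L R]
  6. access Y: MISS, evict M. Cache (old->new): [L R Y]
  7. access R: HIT. Cache (old->new): [L R Y]
  8. access Y: HIT. Cache (old->new): [L R Y]
  9. access B: MISS, evict L. Cache (old->new): [R Y B]
  10. access M: MISS, evict R. Cache (old->new): [Y B M]
  11. access C: MISS, evict Y. Cache (old->new): [B M C]
  12. access L: MISS, evict B. Cache (old->new): [M C L]
  13. access H: MISS, evict M. Cache (old->new): [C L H]
  14. access H: HIT. Cache (old->new): [C L H]
  15. access C: HIT. Cache (old->new): [C L H]
  16. access H: HIT. Cache (old->new): [C L H]
  17. access D: MISS, evict C. Cache (old->new): [L H D]
  18. access S: MISS, evict L. Cache (old->new): [H D S]
  19. access R: MISS, evict H. Cache (old->new): [D S R]
  20. access M: MISS, evict D. Cache (old->new): [S R M]
  21. access H: MISS, evict S. Cache (old->new): [R M H]
  22. access S: MISS, evict R. Cache (old->new): [M H S]
  23. access S: HIT. Cache (old->new): [M H S]
Total: 8 hits, 15 misses, 12 evictions

Hit rate = 8/23

Answer: 8/23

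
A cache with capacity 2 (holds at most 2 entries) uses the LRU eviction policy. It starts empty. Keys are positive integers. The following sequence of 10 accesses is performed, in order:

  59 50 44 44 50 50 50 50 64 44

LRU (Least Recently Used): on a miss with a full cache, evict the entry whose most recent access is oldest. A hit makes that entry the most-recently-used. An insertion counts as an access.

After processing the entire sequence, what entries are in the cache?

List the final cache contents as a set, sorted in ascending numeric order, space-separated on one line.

LRU simulation (capacity=2):
  1. access 59: MISS. Cache (LRU->MRU): [59]
  2. access 50: MISS. Cache (LRU->MRU): [59 50]
  3. access 44: MISS, evict 59. Cache (LRU->MRU): [50 44]
  4. access 44: HIT. Cache (LRU->MRU): [50 44]
  5. access 50: HIT. Cache (LRU->MRU): [44 50]
  6. access 50: HIT. Cache (LRU->MRU): [44 50]
  7. access 50: HIT. Cache (LRU->MRU): [44 50]
  8. access 50: HIT. Cache (LRU->MRU): [44 50]
  9. access 64: MISS, evict 44. Cache (LRU->MRU): [50 64]
  10. access 44: MISS, evict 50. Cache (LRU->MRU): [64 44]
Total: 5 hits, 5 misses, 3 evictions

Answer: 44 64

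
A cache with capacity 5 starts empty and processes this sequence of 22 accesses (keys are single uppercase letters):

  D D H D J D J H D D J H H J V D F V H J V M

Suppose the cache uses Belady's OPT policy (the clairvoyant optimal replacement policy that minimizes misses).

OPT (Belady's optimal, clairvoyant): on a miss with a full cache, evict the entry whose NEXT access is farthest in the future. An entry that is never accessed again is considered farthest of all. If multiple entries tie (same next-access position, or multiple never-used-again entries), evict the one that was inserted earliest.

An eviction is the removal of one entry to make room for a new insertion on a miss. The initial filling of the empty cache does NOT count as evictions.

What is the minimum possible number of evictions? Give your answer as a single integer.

OPT (Belady) simulation (capacity=5):
  1. access D: MISS. Cache: [D]
  2. access D: HIT. Next use of D: step 4. Cache: [D]
  3. access H: MISS. Cache: [D H]
  4. access D: HIT. Next use of D: step 6. Cache: [D H]
  5. access J: MISS. Cache: [D H J]
  6. access D: HIT. Next use of D: step 9. Cache: [D H J]
  7. access J: HIT. Next use of J: step 11. Cache: [D H J]
  8. access H: HIT. Next use of H: step 12. Cache: [D H J]
  9. access D: HIT. Next use of D: step 10. Cache: [D H J]
  10. access D: HIT. Next use of D: step 16. Cache: [D H J]
  11. access J: HIT. Next use of J: step 14. Cache: [D H J]
  12. access H: HIT. Next use of H: step 13. Cache: [D H J]
  13. access H: HIT. Next use of H: step 19. Cache: [D H J]
  14. access J: HIT. Next use of J: step 20. Cache: [D H J]
  15. access V: MISS. Cache: [D H J V]
  16. access D: HIT. Next use of D: never. Cache: [D H J V]
  17. access F: MISS. Cache: [D H J V F]
  18. access V: HIT. Next use of V: step 21. Cache: [D H J V F]
  19. access H: HIT. Next use of H: never. Cache: [D H J V F]
  20. access J: HIT. Next use of J: never. Cache: [D H J V F]
  21. access V: HIT. Next use of V: never. Cache: [D H J V F]
  22. access M: MISS, evict D (next use: never). Cache: [H J V F M]
Total: 16 hits, 6 misses, 1 evictions

Answer: 1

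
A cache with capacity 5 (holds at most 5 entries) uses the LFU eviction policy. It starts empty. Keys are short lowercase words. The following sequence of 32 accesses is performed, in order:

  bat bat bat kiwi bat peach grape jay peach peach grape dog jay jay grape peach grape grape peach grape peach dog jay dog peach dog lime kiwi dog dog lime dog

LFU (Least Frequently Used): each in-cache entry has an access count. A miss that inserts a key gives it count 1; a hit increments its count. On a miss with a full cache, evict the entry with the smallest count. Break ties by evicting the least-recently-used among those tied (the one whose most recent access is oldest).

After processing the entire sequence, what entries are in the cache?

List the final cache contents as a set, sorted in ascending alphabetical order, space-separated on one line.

Answer: dog grape jay lime peach

Derivation:
LFU simulation (capacity=5):
  1. access bat: MISS. Cache: [bat(c=1)]
  2. access bat: HIT, count now 2. Cache: [bat(c=2)]
  3. access bat: HIT, count now 3. Cache: [bat(c=3)]
  4. access kiwi: MISS. Cache: [kiwi(c=1) bat(c=3)]
  5. access bat: HIT, count now 4. Cache: [kiwi(c=1) bat(c=4)]
  6. access peach: MISS. Cache: [kiwi(c=1) peach(c=1) bat(c=4)]
  7. access grape: MISS. Cache: [kiwi(c=1) peach(c=1) grape(c=1) bat(c=4)]
  8. access jay: MISS. Cache: [kiwi(c=1) peach(c=1) grape(c=1) jay(c=1) bat(c=4)]
  9. access peach: HIT, count now 2. Cache: [kiwi(c=1) grape(c=1) jay(c=1) peach(c=2) bat(c=4)]
  10. access peach: HIT, count now 3. Cache: [kiwi(c=1) grape(c=1) jay(c=1) peach(c=3) bat(c=4)]
  11. access grape: HIT, count now 2. Cache: [kiwi(c=1) jay(c=1) grape(c=2) peach(c=3) bat(c=4)]
  12. access dog: MISS, evict kiwi(c=1). Cache: [jay(c=1) dog(c=1) grape(c=2) peach(c=3) bat(c=4)]
  13. access jay: HIT, count now 2. Cache: [dog(c=1) grape(c=2) jay(c=2) peach(c=3) bat(c=4)]
  14. access jay: HIT, count now 3. Cache: [dog(c=1) grape(c=2) peach(c=3) jay(c=3) bat(c=4)]
  15. access grape: HIT, count now 3. Cache: [dog(c=1) peach(c=3) jay(c=3) grape(c=3) bat(c=4)]
  16. access peach: HIT, count now 4. Cache: [dog(c=1) jay(c=3) grape(c=3) bat(c=4) peach(c=4)]
  17. access grape: HIT, count now 4. Cache: [dog(c=1) jay(c=3) bat(c=4) peach(c=4) grape(c=4)]
  18. access grape: HIT, count now 5. Cache: [dog(c=1) jay(c=3) bat(c=4) peach(c=4) grape(c=5)]
  19. access peach: HIT, count now 5. Cache: [dog(c=1) jay(c=3) bat(c=4) grape(c=5) peach(c=5)]
  20. access grape: HIT, count now 6. Cache: [dog(c=1) jay(c=3) bat(c=4) peach(c=5) grape(c=6)]
  21. access peach: HIT, count now 6. Cache: [dog(c=1) jay(c=3) bat(c=4) grape(c=6) peach(c=6)]
  22. access dog: HIT, count now 2. Cache: [dog(c=2) jay(c=3) bat(c=4) grape(c=6) peach(c=6)]
  23. access jay: HIT, count now 4. Cache: [dog(c=2) bat(c=4) jay(c=4) grape(c=6) peach(c=6)]
  24. access dog: HIT, count now 3. Cache: [dog(c=3) bat(c=4) jay(c=4) grape(c=6) peach(c=6)]
  25. access peach: HIT, count now 7. Cache: [dog(c=3) bat(c=4) jay(c=4) grape(c=6) peach(c=7)]
  26. access dog: HIT, count now 4. Cache: [bat(c=4) jay(c=4) dog(c=4) grape(c=6) peach(c=7)]
  27. access lime: MISS, evict bat(c=4). Cache: [lime(c=1) jay(c=4) dog(c=4) grape(c=6) peach(c=7)]
  28. access kiwi: MISS, evict lime(c=1). Cache: [kiwi(c=1) jay(c=4) dog(c=4) grape(c=6) peach(c=7)]
  29. access dog: HIT, count now 5. Cache: [kiwi(c=1) jay(c=4) dog(c=5) grape(c=6) peach(c=7)]
  30. access dog: HIT, count now 6. Cache: [kiwi(c=1) jay(c=4) grape(c=6) dog(c=6) peach(c=7)]
  31. access lime: MISS, evict kiwi(c=1). Cache: [lime(c=1) jay(c=4) grape(c=6) dog(c=6) peach(c=7)]
  32. access dog: HIT, count now 7. Cache: [lime(c=1) jay(c=4) grape(c=6) peach(c=7) dog(c=7)]
Total: 23 hits, 9 misses, 4 evictions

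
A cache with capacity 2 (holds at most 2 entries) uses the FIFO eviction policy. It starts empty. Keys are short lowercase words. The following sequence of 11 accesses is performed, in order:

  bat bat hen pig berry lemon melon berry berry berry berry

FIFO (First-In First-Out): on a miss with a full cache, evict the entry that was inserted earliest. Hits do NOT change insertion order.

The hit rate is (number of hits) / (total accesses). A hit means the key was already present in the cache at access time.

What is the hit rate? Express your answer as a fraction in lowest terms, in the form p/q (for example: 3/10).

FIFO simulation (capacity=2):
  1. access bat: MISS. Cache (old->new): [bat]
  2. access bat: HIT. Cache (old->new): [bat]
  3. access hen: MISS. Cache (old->new): [bat hen]
  4. access pig: MISS, evict bat. Cache (old->new): [hen pig]
  5. access berry: MISS, evict hen. Cache (old->new): [pig berry]
  6. access lemon: MISS, evict pig. Cache (old->new): [berry lemon]
  7. access melon: MISS, evict berry. Cache (old->new): [lemon melon]
  8. access berry: MISS, evict lemon. Cache (old->new): [melon berry]
  9. access berry: HIT. Cache (old->new): [melon berry]
  10. access berry: HIT. Cache (old->new): [melon berry]
  11. access berry: HIT. Cache (old->new): [melon berry]
Total: 4 hits, 7 misses, 5 evictions

Hit rate = 4/11

Answer: 4/11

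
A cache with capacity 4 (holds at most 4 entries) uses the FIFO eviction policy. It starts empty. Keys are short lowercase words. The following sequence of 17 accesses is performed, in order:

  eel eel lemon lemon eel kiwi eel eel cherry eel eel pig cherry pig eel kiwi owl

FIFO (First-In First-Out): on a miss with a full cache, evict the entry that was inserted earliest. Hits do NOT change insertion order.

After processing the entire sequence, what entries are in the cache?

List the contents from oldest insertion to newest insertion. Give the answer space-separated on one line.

FIFO simulation (capacity=4):
  1. access eel: MISS. Cache (old->new): [eel]
  2. access eel: HIT. Cache (old->new): [eel]
  3. access lemon: MISS. Cache (old->new): [eel lemon]
  4. access lemon: HIT. Cache (old->new): [eel lemon]
  5. access eel: HIT. Cache (old->new): [eel lemon]
  6. access kiwi: MISS. Cache (old->new): [eel lemon kiwi]
  7. access eel: HIT. Cache (old->new): [eel lemon kiwi]
  8. access eel: HIT. Cache (old->new): [eel lemon kiwi]
  9. access cherry: MISS. Cache (old->new): [eel lemon kiwi cherry]
  10. access eel: HIT. Cache (old->new): [eel lemon kiwi cherry]
  11. access eel: HIT. Cache (old->new): [eel lemon kiwi cherry]
  12. access pig: MISS, evict eel. Cache (old->new): [lemon kiwi cherry pig]
  13. access cherry: HIT. Cache (old->new): [lemon kiwi cherry pig]
  14. access pig: HIT. Cache (old->new): [lemon kiwi cherry pig]
  15. access eel: MISS, evict lemon. Cache (old->new): [kiwi cherry pig eel]
  16. access kiwi: HIT. Cache (old->new): [kiwi cherry pig eel]
  17. access owl: MISS, evict kiwi. Cache (old->new): [cherry pig eel owl]
Total: 10 hits, 7 misses, 3 evictions

Answer: cherry pig eel owl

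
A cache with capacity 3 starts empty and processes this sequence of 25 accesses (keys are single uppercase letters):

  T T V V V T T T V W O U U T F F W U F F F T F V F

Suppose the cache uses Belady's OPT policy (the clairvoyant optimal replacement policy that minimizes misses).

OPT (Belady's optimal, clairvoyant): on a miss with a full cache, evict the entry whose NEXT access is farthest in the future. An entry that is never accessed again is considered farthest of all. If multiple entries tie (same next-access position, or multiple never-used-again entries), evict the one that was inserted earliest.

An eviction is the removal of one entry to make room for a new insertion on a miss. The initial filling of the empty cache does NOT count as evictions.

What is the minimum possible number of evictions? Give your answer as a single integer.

Answer: 5

Derivation:
OPT (Belady) simulation (capacity=3):
  1. access T: MISS. Cache: [T]
  2. access T: HIT. Next use of T: step 6. Cache: [T]
  3. access V: MISS. Cache: [T V]
  4. access V: HIT. Next use of V: step 5. Cache: [T V]
  5. access V: HIT. Next use of V: step 9. Cache: [T V]
  6. access T: HIT. Next use of T: step 7. Cache: [T V]
  7. access T: HIT. Next use of T: step 8. Cache: [T V]
  8. access T: HIT. Next use of T: step 14. Cache: [T V]
  9. access V: HIT. Next use of V: step 24. Cache: [T V]
  10. access W: MISS. Cache: [T V W]
  11. access O: MISS, evict V (next use: step 24). Cache: [T W O]
  12. access U: MISS, evict O (next use: never). Cache: [T W U]
  13. access U: HIT. Next use of U: step 18. Cache: [T W U]
  14. access T: HIT. Next use of T: step 22. Cache: [T W U]
  15. access F: MISS, evict T (next use: step 22). Cache: [W U F]
  16. access F: HIT. Next use of F: step 19. Cache: [W U F]
  17. access W: HIT. Next use of W: never. Cache: [W U F]
  18. access U: HIT. Next use of U: never. Cache: [W U F]
  19. access F: HIT. Next use of F: step 20. Cache: [W U F]
  20. access F: HIT. Next use of F: step 21. Cache: [W U F]
  21. access F: HIT. Next use of F: step 23. Cache: [W U F]
  22. access T: MISS, evict W (next use: never). Cache: [U F T]
  23. access F: HIT. Next use of F: step 25. Cache: [U F T]
  24. access V: MISS, evict U (next use: never). Cache: [F T V]
  25. access F: HIT. Next use of F: never. Cache: [F T V]
Total: 17 hits, 8 misses, 5 evictions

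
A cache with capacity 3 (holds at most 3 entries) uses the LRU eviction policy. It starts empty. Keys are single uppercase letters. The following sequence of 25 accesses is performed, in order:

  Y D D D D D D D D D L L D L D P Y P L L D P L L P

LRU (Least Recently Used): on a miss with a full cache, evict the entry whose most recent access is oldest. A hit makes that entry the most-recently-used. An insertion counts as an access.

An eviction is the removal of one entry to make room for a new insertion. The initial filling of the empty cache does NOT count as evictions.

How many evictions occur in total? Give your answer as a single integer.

Answer: 4

Derivation:
LRU simulation (capacity=3):
  1. access Y: MISS. Cache (LRU->MRU): [Y]
  2. access D: MISS. Cache (LRU->MRU): [Y D]
  3. access D: HIT. Cache (LRU->MRU): [Y D]
  4. access D: HIT. Cache (LRU->MRU): [Y D]
  5. access D: HIT. Cache (LRU->MRU): [Y D]
  6. access D: HIT. Cache (LRU->MRU): [Y D]
  7. access D: HIT. Cache (LRU->MRU): [Y D]
  8. access D: HIT. Cache (LRU->MRU): [Y D]
  9. access D: HIT. Cache (LRU->MRU): [Y D]
  10. access D: HIT. Cache (LRU->MRU): [Y D]
  11. access L: MISS. Cache (LRU->MRU): [Y D L]
  12. access L: HIT. Cache (LRU->MRU): [Y D L]
  13. access D: HIT. Cache (LRU->MRU): [Y L D]
  14. access L: HIT. Cache (LRU->MRU): [Y D L]
  15. access D: HIT. Cache (LRU->MRU): [Y L D]
  16. access P: MISS, evict Y. Cache (LRU->MRU): [L D P]
  17. access Y: MISS, evict L. Cache (LRU->MRU): [D P Y]
  18. access P: HIT. Cache (LRU->MRU): [D Y P]
  19. access L: MISS, evict D. Cache (LRU->MRU): [Y P L]
  20. access L: HIT. Cache (LRU->MRU): [Y P L]
  21. access D: MISS, evict Y. Cache (LRU->MRU): [P L D]
  22. access P: HIT. Cache (LRU->MRU): [L D P]
  23. access L: HIT. Cache (LRU->MRU): [D P L]
  24. access L: HIT. Cache (LRU->MRU): [D P L]
  25. access P: HIT. Cache (LRU->MRU): [D L P]
Total: 18 hits, 7 misses, 4 evictions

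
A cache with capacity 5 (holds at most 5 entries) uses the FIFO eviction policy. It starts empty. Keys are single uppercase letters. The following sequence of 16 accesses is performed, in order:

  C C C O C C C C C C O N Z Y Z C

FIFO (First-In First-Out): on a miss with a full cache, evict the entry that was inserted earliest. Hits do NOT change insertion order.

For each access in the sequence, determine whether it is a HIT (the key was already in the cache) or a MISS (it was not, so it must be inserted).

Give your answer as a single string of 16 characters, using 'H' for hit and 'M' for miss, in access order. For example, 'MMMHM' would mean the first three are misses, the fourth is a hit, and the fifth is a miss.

FIFO simulation (capacity=5):
  1. access C: MISS. Cache (old->new): [C]
  2. access C: HIT. Cache (old->new): [C]
  3. access C: HIT. Cache (old->new): [C]
  4. access O: MISS. Cache (old->new): [C O]
  5. access C: HIT. Cache (old->new): [C O]
  6. access C: HIT. Cache (old->new): [C O]
  7. access C: HIT. Cache (old->new): [C O]
  8. access C: HIT. Cache (old->new): [C O]
  9. access C: HIT. Cache (old->new): [C O]
  10. access C: HIT. Cache (old->new): [C O]
  11. access O: HIT. Cache (old->new): [C O]
  12. access N: MISS. Cache (old->new): [C O N]
  13. access Z: MISS. Cache (old->new): [C O N Z]
  14. access Y: MISS. Cache (old->new): [C O N Z Y]
  15. access Z: HIT. Cache (old->new): [C O N Z Y]
  16. access C: HIT. Cache (old->new): [C O N Z Y]
Total: 11 hits, 5 misses, 0 evictions

Answer: MHHMHHHHHHHMMMHH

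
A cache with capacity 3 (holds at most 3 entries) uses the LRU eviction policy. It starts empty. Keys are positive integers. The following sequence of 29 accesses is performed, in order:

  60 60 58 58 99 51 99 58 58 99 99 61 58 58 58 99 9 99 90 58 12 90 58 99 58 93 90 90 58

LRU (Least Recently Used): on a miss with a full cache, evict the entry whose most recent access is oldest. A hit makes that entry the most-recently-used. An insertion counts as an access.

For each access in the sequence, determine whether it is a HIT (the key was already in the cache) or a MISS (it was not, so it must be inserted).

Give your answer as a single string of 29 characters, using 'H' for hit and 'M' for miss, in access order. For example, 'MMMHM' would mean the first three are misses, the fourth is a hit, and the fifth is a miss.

LRU simulation (capacity=3):
  1. access 60: MISS. Cache (LRU->MRU): [60]
  2. access 60: HIT. Cache (LRU->MRU): [60]
  3. access 58: MISS. Cache (LRU->MRU): [60 58]
  4. access 58: HIT. Cache (LRU->MRU): [60 58]
  5. access 99: MISS. Cache (LRU->MRU): [60 58 99]
  6. access 51: MISS, evict 60. Cache (LRU->MRU): [58 99 51]
  7. access 99: HIT. Cache (LRU->MRU): [58 51 99]
  8. access 58: HIT. Cache (LRU->MRU): [51 99 58]
  9. access 58: HIT. Cache (LRU->MRU): [51 99 58]
  10. access 99: HIT. Cache (LRU->MRU): [51 58 99]
  11. access 99: HIT. Cache (LRU->MRU): [51 58 99]
  12. access 61: MISS, evict 51. Cache (LRU->MRU): [58 99 61]
  13. access 58: HIT. Cache (LRU->MRU): [99 61 58]
  14. access 58: HIT. Cache (LRU->MRU): [99 61 58]
  15. access 58: HIT. Cache (LRU->MRU): [99 61 58]
  16. access 99: HIT. Cache (LRU->MRU): [61 58 99]
  17. access 9: MISS, evict 61. Cache (LRU->MRU): [58 99 9]
  18. access 99: HIT. Cache (LRU->MRU): [58 9 99]
  19. access 90: MISS, evict 58. Cache (LRU->MRU): [9 99 90]
  20. access 58: MISS, evict 9. Cache (LRU->MRU): [99 90 58]
  21. access 12: MISS, evict 99. Cache (LRU->MRU): [90 58 12]
  22. access 90: HIT. Cache (LRU->MRU): [58 12 90]
  23. access 58: HIT. Cache (LRU->MRU): [12 90 58]
  24. access 99: MISS, evict 12. Cache (LRU->MRU): [90 58 99]
  25. access 58: HIT. Cache (LRU->MRU): [90 99 58]
  26. access 93: MISS, evict 90. Cache (LRU->MRU): [99 58 93]
  27. access 90: MISS, evict 99. Cache (LRU->MRU): [58 93 90]
  28. access 90: HIT. Cache (LRU->MRU): [58 93 90]
  29. access 58: HIT. Cache (LRU->MRU): [93 90 58]
Total: 17 hits, 12 misses, 9 evictions

Answer: MHMHMMHHHHHMHHHHMHMMMHHMHMMHH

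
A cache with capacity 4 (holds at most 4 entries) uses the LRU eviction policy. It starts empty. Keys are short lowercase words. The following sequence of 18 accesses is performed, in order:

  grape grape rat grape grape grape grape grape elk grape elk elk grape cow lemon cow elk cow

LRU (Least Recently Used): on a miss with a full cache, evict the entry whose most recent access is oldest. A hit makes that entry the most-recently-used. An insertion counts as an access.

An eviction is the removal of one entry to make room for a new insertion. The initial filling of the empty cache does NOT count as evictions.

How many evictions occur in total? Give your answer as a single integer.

LRU simulation (capacity=4):
  1. access grape: MISS. Cache (LRU->MRU): [grape]
  2. access grape: HIT. Cache (LRU->MRU): [grape]
  3. access rat: MISS. Cache (LRU->MRU): [grape rat]
  4. access grape: HIT. Cache (LRU->MRU): [rat grape]
  5. access grape: HIT. Cache (LRU->MRU): [rat grape]
  6. access grape: HIT. Cache (LRU->MRU): [rat grape]
  7. access grape: HIT. Cache (LRU->MRU): [rat grape]
  8. access grape: HIT. Cache (LRU->MRU): [rat grape]
  9. access elk: MISS. Cache (LRU->MRU): [rat grape elk]
  10. access grape: HIT. Cache (LRU->MRU): [rat elk grape]
  11. access elk: HIT. Cache (LRU->MRU): [rat grape elk]
  12. access elk: HIT. Cache (LRU->MRU): [rat grape elk]
  13. access grape: HIT. Cache (LRU->MRU): [rat elk grape]
  14. access cow: MISS. Cache (LRU->MRU): [rat elk grape cow]
  15. access lemon: MISS, evict rat. Cache (LRU->MRU): [elk grape cow lemon]
  16. access cow: HIT. Cache (LRU->MRU): [elk grape lemon cow]
  17. access elk: HIT. Cache (LRU->MRU): [grape lemon cow elk]
  18. access cow: HIT. Cache (LRU->MRU): [grape lemon elk cow]
Total: 13 hits, 5 misses, 1 evictions

Answer: 1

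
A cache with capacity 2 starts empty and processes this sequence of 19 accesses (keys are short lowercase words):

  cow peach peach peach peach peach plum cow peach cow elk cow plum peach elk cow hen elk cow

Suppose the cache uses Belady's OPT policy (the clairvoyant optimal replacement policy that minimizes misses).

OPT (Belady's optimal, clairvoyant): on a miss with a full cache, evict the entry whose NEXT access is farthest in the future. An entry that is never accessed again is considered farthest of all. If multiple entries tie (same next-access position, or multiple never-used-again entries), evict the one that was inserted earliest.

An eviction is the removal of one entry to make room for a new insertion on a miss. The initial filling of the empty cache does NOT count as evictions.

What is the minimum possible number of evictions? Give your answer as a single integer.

OPT (Belady) simulation (capacity=2):
  1. access cow: MISS. Cache: [cow]
  2. access peach: MISS. Cache: [cow peach]
  3. access peach: HIT. Next use of peach: step 4. Cache: [cow peach]
  4. access peach: HIT. Next use of peach: step 5. Cache: [cow peach]
  5. access peach: HIT. Next use of peach: step 6. Cache: [cow peach]
  6. access peach: HIT. Next use of peach: step 9. Cache: [cow peach]
  7. access plum: MISS, evict peach (next use: step 9). Cache: [cow plum]
  8. access cow: HIT. Next use of cow: step 10. Cache: [cow plum]
  9. access peach: MISS, evict plum (next use: step 13). Cache: [cow peach]
  10. access cow: HIT. Next use of cow: step 12. Cache: [cow peach]
  11. access elk: MISS, evict peach (next use: step 14). Cache: [cow elk]
  12. access cow: HIT. Next use of cow: step 16. Cache: [cow elk]
  13. access plum: MISS, evict cow (next use: step 16). Cache: [elk plum]
  14. access peach: MISS, evict plum (next use: never). Cache: [elk peach]
  15. access elk: HIT. Next use of elk: step 18. Cache: [elk peach]
  16. access cow: MISS, evict peach (next use: never). Cache: [elk cow]
  17. access hen: MISS, evict cow (next use: step 19). Cache: [elk hen]
  18. access elk: HIT. Next use of elk: never. Cache: [elk hen]
  19. access cow: MISS, evict elk (next use: never). Cache: [hen cow]
Total: 9 hits, 10 misses, 8 evictions

Answer: 8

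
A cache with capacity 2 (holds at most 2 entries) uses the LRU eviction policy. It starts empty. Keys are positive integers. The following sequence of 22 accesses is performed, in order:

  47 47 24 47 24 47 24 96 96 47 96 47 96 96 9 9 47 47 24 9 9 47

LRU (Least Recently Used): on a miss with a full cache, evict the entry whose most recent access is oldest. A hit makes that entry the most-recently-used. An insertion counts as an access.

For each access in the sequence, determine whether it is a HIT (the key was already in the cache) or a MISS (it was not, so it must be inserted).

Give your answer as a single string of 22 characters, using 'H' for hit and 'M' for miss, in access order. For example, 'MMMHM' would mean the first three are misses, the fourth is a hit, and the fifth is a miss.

Answer: MHMHHHHMHMHHHHMHMHMMHM

Derivation:
LRU simulation (capacity=2):
  1. access 47: MISS. Cache (LRU->MRU): [47]
  2. access 47: HIT. Cache (LRU->MRU): [47]
  3. access 24: MISS. Cache (LRU->MRU): [47 24]
  4. access 47: HIT. Cache (LRU->MRU): [24 47]
  5. access 24: HIT. Cache (LRU->MRU): [47 24]
  6. access 47: HIT. Cache (LRU->MRU): [24 47]
  7. access 24: HIT. Cache (LRU->MRU): [47 24]
  8. access 96: MISS, evict 47. Cache (LRU->MRU): [24 96]
  9. access 96: HIT. Cache (LRU->MRU): [24 96]
  10. access 47: MISS, evict 24. Cache (LRU->MRU): [96 47]
  11. access 96: HIT. Cache (LRU->MRU): [47 96]
  12. access 47: HIT. Cache (LRU->MRU): [96 47]
  13. access 96: HIT. Cache (LRU->MRU): [47 96]
  14. access 96: HIT. Cache (LRU->MRU): [47 96]
  15. access 9: MISS, evict 47. Cache (LRU->MRU): [96 9]
  16. access 9: HIT. Cache (LRU->MRU): [96 9]
  17. access 47: MISS, evict 96. Cache (LRU->MRU): [9 47]
  18. access 47: HIT. Cache (LRU->MRU): [9 47]
  19. access 24: MISS, evict 9. Cache (LRU->MRU): [47 24]
  20. access 9: MISS, evict 47. Cache (LRU->MRU): [24 9]
  21. access 9: HIT. Cache (LRU->MRU): [24 9]
  22. access 47: MISS, evict 24. Cache (LRU->MRU): [9 47]
Total: 13 hits, 9 misses, 7 evictions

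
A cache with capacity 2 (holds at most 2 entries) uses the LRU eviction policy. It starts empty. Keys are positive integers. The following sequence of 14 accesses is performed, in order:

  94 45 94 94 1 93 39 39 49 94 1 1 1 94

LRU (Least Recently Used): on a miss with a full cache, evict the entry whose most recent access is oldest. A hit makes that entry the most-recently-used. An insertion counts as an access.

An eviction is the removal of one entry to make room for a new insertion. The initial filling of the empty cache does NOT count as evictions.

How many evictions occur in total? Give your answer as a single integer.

LRU simulation (capacity=2):
  1. access 94: MISS. Cache (LRU->MRU): [94]
  2. access 45: MISS. Cache (LRU->MRU): [94 45]
  3. access 94: HIT. Cache (LRU->MRU): [45 94]
  4. access 94: HIT. Cache (LRU->MRU): [45 94]
  5. access 1: MISS, evict 45. Cache (LRU->MRU): [94 1]
  6. access 93: MISS, evict 94. Cache (LRU->MRU): [1 93]
  7. access 39: MISS, evict 1. Cache (LRU->MRU): [93 39]
  8. access 39: HIT. Cache (LRU->MRU): [93 39]
  9. access 49: MISS, evict 93. Cache (LRU->MRU): [39 49]
  10. access 94: MISS, evict 39. Cache (LRU->MRU): [49 94]
  11. access 1: MISS, evict 49. Cache (LRU->MRU): [94 1]
  12. access 1: HIT. Cache (LRU->MRU): [94 1]
  13. access 1: HIT. Cache (LRU->MRU): [94 1]
  14. access 94: HIT. Cache (LRU->MRU): [1 94]
Total: 6 hits, 8 misses, 6 evictions

Answer: 6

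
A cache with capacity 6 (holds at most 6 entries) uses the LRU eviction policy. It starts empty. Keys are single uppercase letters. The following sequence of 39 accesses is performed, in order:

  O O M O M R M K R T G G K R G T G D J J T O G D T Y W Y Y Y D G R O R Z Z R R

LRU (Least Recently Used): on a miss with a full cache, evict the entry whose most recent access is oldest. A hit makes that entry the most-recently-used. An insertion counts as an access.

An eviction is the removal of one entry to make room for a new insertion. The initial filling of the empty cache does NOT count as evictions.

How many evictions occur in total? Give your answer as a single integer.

LRU simulation (capacity=6):
  1. access O: MISS. Cache (LRU->MRU): [O]
  2. access O: HIT. Cache (LRU->MRU): [O]
  3. access M: MISS. Cache (LRU->MRU): [O M]
  4. access O: HIT. Cache (LRU->MRU): [M O]
  5. access M: HIT. Cache (LRU->MRU): [O M]
  6. access R: MISS. Cache (LRU->MRU): [O M R]
  7. access M: HIT. Cache (LRU->MRU): [O R M]
  8. access K: MISS. Cache (LRU->MRU): [O R M K]
  9. access R: HIT. Cache (LRU->MRU): [O M K R]
  10. access T: MISS. Cache (LRU->MRU): [O M K R T]
  11. access G: MISS. Cache (LRU->MRU): [O M K R T G]
  12. access G: HIT. Cache (LRU->MRU): [O M K R T G]
  13. access K: HIT. Cache (LRU->MRU): [O M R T G K]
  14. access R: HIT. Cache (LRU->MRU): [O M T G K R]
  15. access G: HIT. Cache (LRU->MRU): [O M T K R G]
  16. access T: HIT. Cache (LRU->MRU): [O M K R G T]
  17. access G: HIT. Cache (LRU->MRU): [O M K R T G]
  18. access D: MISS, evict O. Cache (LRU->MRU): [M K R T G D]
  19. access J: MISS, evict M. Cache (LRU->MRU): [K R T G D J]
  20. access J: HIT. Cache (LRU->MRU): [K R T G D J]
  21. access T: HIT. Cache (LRU->MRU): [K R G D J T]
  22. access O: MISS, evict K. Cache (LRU->MRU): [R G D J T O]
  23. access G: HIT. Cache (LRU->MRU): [R D J T O G]
  24. access D: HIT. Cache (LRU->MRU): [R J T O G D]
  25. access T: HIT. Cache (LRU->MRU): [R J O G D T]
  26. access Y: MISS, evict R. Cache (LRU->MRU): [J O G D T Y]
  27. access W: MISS, evict J. Cache (LRU->MRU): [O G D T Y W]
  28. access Y: HIT. Cache (LRU->MRU): [O G D T W Y]
  29. access Y: HIT. Cache (LRU->MRU): [O G D T W Y]
  30. access Y: HIT. Cache (LRU->MRU): [O G D T W Y]
  31. access D: HIT. Cache (LRU->MRU): [O G T W Y D]
  32. access G: HIT. Cache (LRU->MRU): [O T W Y D G]
  33. access R: MISS, evict O. Cache (LRU->MRU): [T W Y D G R]
  34. access O: MISS, evict T. Cache (LRU->MRU): [W Y D G R O]
  35. access R: HIT. Cache (LRU->MRU): [W Y D G O R]
  36. access Z: MISS, evict W. Cache (LRU->MRU): [Y D G O R Z]
  37. access Z: HIT. Cache (LRU->MRU): [Y D G O R Z]
  38. access R: HIT. Cache (LRU->MRU): [Y D G O Z R]
  39. access R: HIT. Cache (LRU->MRU): [Y D G O Z R]
Total: 25 hits, 14 misses, 8 evictions

Answer: 8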